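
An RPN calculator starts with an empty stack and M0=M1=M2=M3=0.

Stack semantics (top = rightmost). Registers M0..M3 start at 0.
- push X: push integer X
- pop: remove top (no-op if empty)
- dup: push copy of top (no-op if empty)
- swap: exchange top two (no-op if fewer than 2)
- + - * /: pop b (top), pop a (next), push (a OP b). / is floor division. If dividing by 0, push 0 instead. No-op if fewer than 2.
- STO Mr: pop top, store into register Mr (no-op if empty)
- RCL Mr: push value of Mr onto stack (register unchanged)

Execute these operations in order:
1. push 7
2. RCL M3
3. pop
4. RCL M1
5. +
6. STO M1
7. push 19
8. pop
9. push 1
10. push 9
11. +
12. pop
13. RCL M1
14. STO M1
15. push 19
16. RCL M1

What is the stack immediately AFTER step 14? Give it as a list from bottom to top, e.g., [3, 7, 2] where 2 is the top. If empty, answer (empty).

After op 1 (push 7): stack=[7] mem=[0,0,0,0]
After op 2 (RCL M3): stack=[7,0] mem=[0,0,0,0]
After op 3 (pop): stack=[7] mem=[0,0,0,0]
After op 4 (RCL M1): stack=[7,0] mem=[0,0,0,0]
After op 5 (+): stack=[7] mem=[0,0,0,0]
After op 6 (STO M1): stack=[empty] mem=[0,7,0,0]
After op 7 (push 19): stack=[19] mem=[0,7,0,0]
After op 8 (pop): stack=[empty] mem=[0,7,0,0]
After op 9 (push 1): stack=[1] mem=[0,7,0,0]
After op 10 (push 9): stack=[1,9] mem=[0,7,0,0]
After op 11 (+): stack=[10] mem=[0,7,0,0]
After op 12 (pop): stack=[empty] mem=[0,7,0,0]
After op 13 (RCL M1): stack=[7] mem=[0,7,0,0]
After op 14 (STO M1): stack=[empty] mem=[0,7,0,0]

(empty)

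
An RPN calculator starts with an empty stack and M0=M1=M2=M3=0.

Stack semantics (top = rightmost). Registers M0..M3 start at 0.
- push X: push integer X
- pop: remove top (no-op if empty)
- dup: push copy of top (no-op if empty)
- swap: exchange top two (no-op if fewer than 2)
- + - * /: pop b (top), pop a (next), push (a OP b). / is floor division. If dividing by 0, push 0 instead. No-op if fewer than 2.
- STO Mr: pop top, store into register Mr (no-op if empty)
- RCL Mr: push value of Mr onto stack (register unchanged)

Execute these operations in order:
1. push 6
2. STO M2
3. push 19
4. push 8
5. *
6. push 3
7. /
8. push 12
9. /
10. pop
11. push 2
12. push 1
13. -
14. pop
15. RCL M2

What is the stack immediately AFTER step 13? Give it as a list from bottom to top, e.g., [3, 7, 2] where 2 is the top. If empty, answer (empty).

After op 1 (push 6): stack=[6] mem=[0,0,0,0]
After op 2 (STO M2): stack=[empty] mem=[0,0,6,0]
After op 3 (push 19): stack=[19] mem=[0,0,6,0]
After op 4 (push 8): stack=[19,8] mem=[0,0,6,0]
After op 5 (*): stack=[152] mem=[0,0,6,0]
After op 6 (push 3): stack=[152,3] mem=[0,0,6,0]
After op 7 (/): stack=[50] mem=[0,0,6,0]
After op 8 (push 12): stack=[50,12] mem=[0,0,6,0]
After op 9 (/): stack=[4] mem=[0,0,6,0]
After op 10 (pop): stack=[empty] mem=[0,0,6,0]
After op 11 (push 2): stack=[2] mem=[0,0,6,0]
After op 12 (push 1): stack=[2,1] mem=[0,0,6,0]
After op 13 (-): stack=[1] mem=[0,0,6,0]

[1]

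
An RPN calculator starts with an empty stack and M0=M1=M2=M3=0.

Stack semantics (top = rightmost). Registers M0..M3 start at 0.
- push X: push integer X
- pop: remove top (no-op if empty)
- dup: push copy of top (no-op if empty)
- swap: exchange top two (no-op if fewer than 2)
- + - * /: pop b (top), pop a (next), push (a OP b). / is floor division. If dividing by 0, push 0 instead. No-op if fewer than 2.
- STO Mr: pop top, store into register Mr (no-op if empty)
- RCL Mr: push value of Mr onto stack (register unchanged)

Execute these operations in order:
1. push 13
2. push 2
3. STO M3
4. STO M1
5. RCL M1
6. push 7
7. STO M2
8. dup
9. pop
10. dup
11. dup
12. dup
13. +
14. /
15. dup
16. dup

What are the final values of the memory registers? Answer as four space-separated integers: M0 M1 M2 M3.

After op 1 (push 13): stack=[13] mem=[0,0,0,0]
After op 2 (push 2): stack=[13,2] mem=[0,0,0,0]
After op 3 (STO M3): stack=[13] mem=[0,0,0,2]
After op 4 (STO M1): stack=[empty] mem=[0,13,0,2]
After op 5 (RCL M1): stack=[13] mem=[0,13,0,2]
After op 6 (push 7): stack=[13,7] mem=[0,13,0,2]
After op 7 (STO M2): stack=[13] mem=[0,13,7,2]
After op 8 (dup): stack=[13,13] mem=[0,13,7,2]
After op 9 (pop): stack=[13] mem=[0,13,7,2]
After op 10 (dup): stack=[13,13] mem=[0,13,7,2]
After op 11 (dup): stack=[13,13,13] mem=[0,13,7,2]
After op 12 (dup): stack=[13,13,13,13] mem=[0,13,7,2]
After op 13 (+): stack=[13,13,26] mem=[0,13,7,2]
After op 14 (/): stack=[13,0] mem=[0,13,7,2]
After op 15 (dup): stack=[13,0,0] mem=[0,13,7,2]
After op 16 (dup): stack=[13,0,0,0] mem=[0,13,7,2]

Answer: 0 13 7 2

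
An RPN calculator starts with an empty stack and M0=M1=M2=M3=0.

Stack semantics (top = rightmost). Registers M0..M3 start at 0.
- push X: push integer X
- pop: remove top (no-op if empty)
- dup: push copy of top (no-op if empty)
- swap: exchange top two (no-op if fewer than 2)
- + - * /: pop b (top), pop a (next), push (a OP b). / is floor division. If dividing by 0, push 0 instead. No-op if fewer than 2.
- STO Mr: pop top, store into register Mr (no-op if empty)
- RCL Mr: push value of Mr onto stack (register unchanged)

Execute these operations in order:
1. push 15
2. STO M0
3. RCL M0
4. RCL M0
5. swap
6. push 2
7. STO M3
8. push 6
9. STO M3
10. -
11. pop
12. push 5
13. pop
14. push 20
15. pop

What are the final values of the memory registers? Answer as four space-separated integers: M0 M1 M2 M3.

After op 1 (push 15): stack=[15] mem=[0,0,0,0]
After op 2 (STO M0): stack=[empty] mem=[15,0,0,0]
After op 3 (RCL M0): stack=[15] mem=[15,0,0,0]
After op 4 (RCL M0): stack=[15,15] mem=[15,0,0,0]
After op 5 (swap): stack=[15,15] mem=[15,0,0,0]
After op 6 (push 2): stack=[15,15,2] mem=[15,0,0,0]
After op 7 (STO M3): stack=[15,15] mem=[15,0,0,2]
After op 8 (push 6): stack=[15,15,6] mem=[15,0,0,2]
After op 9 (STO M3): stack=[15,15] mem=[15,0,0,6]
After op 10 (-): stack=[0] mem=[15,0,0,6]
After op 11 (pop): stack=[empty] mem=[15,0,0,6]
After op 12 (push 5): stack=[5] mem=[15,0,0,6]
After op 13 (pop): stack=[empty] mem=[15,0,0,6]
After op 14 (push 20): stack=[20] mem=[15,0,0,6]
After op 15 (pop): stack=[empty] mem=[15,0,0,6]

Answer: 15 0 0 6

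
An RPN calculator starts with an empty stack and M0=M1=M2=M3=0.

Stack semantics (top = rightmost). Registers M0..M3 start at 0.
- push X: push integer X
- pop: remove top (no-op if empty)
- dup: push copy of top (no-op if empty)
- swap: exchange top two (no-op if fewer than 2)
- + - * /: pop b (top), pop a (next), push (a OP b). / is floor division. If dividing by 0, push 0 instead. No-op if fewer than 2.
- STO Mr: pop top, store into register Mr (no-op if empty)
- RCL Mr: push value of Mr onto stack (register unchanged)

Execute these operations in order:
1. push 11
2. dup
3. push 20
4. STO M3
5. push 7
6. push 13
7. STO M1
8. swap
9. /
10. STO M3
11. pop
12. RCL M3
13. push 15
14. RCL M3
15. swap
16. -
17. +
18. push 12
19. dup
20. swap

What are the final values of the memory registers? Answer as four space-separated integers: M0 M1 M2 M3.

Answer: 0 13 0 0

Derivation:
After op 1 (push 11): stack=[11] mem=[0,0,0,0]
After op 2 (dup): stack=[11,11] mem=[0,0,0,0]
After op 3 (push 20): stack=[11,11,20] mem=[0,0,0,0]
After op 4 (STO M3): stack=[11,11] mem=[0,0,0,20]
After op 5 (push 7): stack=[11,11,7] mem=[0,0,0,20]
After op 6 (push 13): stack=[11,11,7,13] mem=[0,0,0,20]
After op 7 (STO M1): stack=[11,11,7] mem=[0,13,0,20]
After op 8 (swap): stack=[11,7,11] mem=[0,13,0,20]
After op 9 (/): stack=[11,0] mem=[0,13,0,20]
After op 10 (STO M3): stack=[11] mem=[0,13,0,0]
After op 11 (pop): stack=[empty] mem=[0,13,0,0]
After op 12 (RCL M3): stack=[0] mem=[0,13,0,0]
After op 13 (push 15): stack=[0,15] mem=[0,13,0,0]
After op 14 (RCL M3): stack=[0,15,0] mem=[0,13,0,0]
After op 15 (swap): stack=[0,0,15] mem=[0,13,0,0]
After op 16 (-): stack=[0,-15] mem=[0,13,0,0]
After op 17 (+): stack=[-15] mem=[0,13,0,0]
After op 18 (push 12): stack=[-15,12] mem=[0,13,0,0]
After op 19 (dup): stack=[-15,12,12] mem=[0,13,0,0]
After op 20 (swap): stack=[-15,12,12] mem=[0,13,0,0]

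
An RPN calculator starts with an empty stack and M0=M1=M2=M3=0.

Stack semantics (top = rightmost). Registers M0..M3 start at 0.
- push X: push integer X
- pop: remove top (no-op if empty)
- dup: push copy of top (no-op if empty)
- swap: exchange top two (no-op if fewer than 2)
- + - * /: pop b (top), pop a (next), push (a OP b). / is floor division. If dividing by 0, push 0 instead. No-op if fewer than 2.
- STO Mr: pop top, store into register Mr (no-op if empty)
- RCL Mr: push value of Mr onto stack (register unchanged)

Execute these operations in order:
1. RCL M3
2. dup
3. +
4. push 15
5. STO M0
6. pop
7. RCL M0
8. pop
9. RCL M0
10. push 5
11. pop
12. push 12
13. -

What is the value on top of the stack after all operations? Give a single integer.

After op 1 (RCL M3): stack=[0] mem=[0,0,0,0]
After op 2 (dup): stack=[0,0] mem=[0,0,0,0]
After op 3 (+): stack=[0] mem=[0,0,0,0]
After op 4 (push 15): stack=[0,15] mem=[0,0,0,0]
After op 5 (STO M0): stack=[0] mem=[15,0,0,0]
After op 6 (pop): stack=[empty] mem=[15,0,0,0]
After op 7 (RCL M0): stack=[15] mem=[15,0,0,0]
After op 8 (pop): stack=[empty] mem=[15,0,0,0]
After op 9 (RCL M0): stack=[15] mem=[15,0,0,0]
After op 10 (push 5): stack=[15,5] mem=[15,0,0,0]
After op 11 (pop): stack=[15] mem=[15,0,0,0]
After op 12 (push 12): stack=[15,12] mem=[15,0,0,0]
After op 13 (-): stack=[3] mem=[15,0,0,0]

Answer: 3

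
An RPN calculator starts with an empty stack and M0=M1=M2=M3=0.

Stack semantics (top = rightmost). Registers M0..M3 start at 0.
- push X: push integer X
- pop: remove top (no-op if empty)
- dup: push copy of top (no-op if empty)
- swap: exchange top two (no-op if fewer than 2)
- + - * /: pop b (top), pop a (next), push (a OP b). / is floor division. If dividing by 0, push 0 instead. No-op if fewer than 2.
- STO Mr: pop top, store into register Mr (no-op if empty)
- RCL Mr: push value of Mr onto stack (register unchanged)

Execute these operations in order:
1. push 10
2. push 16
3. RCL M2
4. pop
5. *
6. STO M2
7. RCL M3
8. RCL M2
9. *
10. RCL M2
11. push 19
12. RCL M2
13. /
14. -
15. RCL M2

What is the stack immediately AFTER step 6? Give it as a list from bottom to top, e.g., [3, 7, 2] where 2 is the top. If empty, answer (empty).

After op 1 (push 10): stack=[10] mem=[0,0,0,0]
After op 2 (push 16): stack=[10,16] mem=[0,0,0,0]
After op 3 (RCL M2): stack=[10,16,0] mem=[0,0,0,0]
After op 4 (pop): stack=[10,16] mem=[0,0,0,0]
After op 5 (*): stack=[160] mem=[0,0,0,0]
After op 6 (STO M2): stack=[empty] mem=[0,0,160,0]

(empty)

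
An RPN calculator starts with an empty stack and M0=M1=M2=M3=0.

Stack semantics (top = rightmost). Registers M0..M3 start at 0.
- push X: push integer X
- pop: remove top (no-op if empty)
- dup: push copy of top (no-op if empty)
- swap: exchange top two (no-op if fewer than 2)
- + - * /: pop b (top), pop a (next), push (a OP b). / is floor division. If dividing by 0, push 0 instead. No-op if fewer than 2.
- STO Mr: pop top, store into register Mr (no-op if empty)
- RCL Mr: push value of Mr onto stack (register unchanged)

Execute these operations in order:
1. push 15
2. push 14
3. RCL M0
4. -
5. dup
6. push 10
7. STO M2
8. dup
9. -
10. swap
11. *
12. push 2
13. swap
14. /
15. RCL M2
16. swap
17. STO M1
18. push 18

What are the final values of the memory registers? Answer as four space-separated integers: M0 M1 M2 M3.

After op 1 (push 15): stack=[15] mem=[0,0,0,0]
After op 2 (push 14): stack=[15,14] mem=[0,0,0,0]
After op 3 (RCL M0): stack=[15,14,0] mem=[0,0,0,0]
After op 4 (-): stack=[15,14] mem=[0,0,0,0]
After op 5 (dup): stack=[15,14,14] mem=[0,0,0,0]
After op 6 (push 10): stack=[15,14,14,10] mem=[0,0,0,0]
After op 7 (STO M2): stack=[15,14,14] mem=[0,0,10,0]
After op 8 (dup): stack=[15,14,14,14] mem=[0,0,10,0]
After op 9 (-): stack=[15,14,0] mem=[0,0,10,0]
After op 10 (swap): stack=[15,0,14] mem=[0,0,10,0]
After op 11 (*): stack=[15,0] mem=[0,0,10,0]
After op 12 (push 2): stack=[15,0,2] mem=[0,0,10,0]
After op 13 (swap): stack=[15,2,0] mem=[0,0,10,0]
After op 14 (/): stack=[15,0] mem=[0,0,10,0]
After op 15 (RCL M2): stack=[15,0,10] mem=[0,0,10,0]
After op 16 (swap): stack=[15,10,0] mem=[0,0,10,0]
After op 17 (STO M1): stack=[15,10] mem=[0,0,10,0]
After op 18 (push 18): stack=[15,10,18] mem=[0,0,10,0]

Answer: 0 0 10 0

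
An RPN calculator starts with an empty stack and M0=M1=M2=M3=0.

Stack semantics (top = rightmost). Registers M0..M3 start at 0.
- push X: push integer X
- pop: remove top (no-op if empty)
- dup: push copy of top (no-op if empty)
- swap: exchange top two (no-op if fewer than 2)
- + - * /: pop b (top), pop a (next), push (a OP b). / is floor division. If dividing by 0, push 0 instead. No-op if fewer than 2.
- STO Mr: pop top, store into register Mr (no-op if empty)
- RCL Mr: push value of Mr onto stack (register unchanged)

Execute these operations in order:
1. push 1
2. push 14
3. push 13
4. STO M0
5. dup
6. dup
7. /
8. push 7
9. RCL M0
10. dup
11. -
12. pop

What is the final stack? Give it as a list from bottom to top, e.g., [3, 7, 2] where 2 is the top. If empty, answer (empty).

Answer: [1, 14, 1, 7]

Derivation:
After op 1 (push 1): stack=[1] mem=[0,0,0,0]
After op 2 (push 14): stack=[1,14] mem=[0,0,0,0]
After op 3 (push 13): stack=[1,14,13] mem=[0,0,0,0]
After op 4 (STO M0): stack=[1,14] mem=[13,0,0,0]
After op 5 (dup): stack=[1,14,14] mem=[13,0,0,0]
After op 6 (dup): stack=[1,14,14,14] mem=[13,0,0,0]
After op 7 (/): stack=[1,14,1] mem=[13,0,0,0]
After op 8 (push 7): stack=[1,14,1,7] mem=[13,0,0,0]
After op 9 (RCL M0): stack=[1,14,1,7,13] mem=[13,0,0,0]
After op 10 (dup): stack=[1,14,1,7,13,13] mem=[13,0,0,0]
After op 11 (-): stack=[1,14,1,7,0] mem=[13,0,0,0]
After op 12 (pop): stack=[1,14,1,7] mem=[13,0,0,0]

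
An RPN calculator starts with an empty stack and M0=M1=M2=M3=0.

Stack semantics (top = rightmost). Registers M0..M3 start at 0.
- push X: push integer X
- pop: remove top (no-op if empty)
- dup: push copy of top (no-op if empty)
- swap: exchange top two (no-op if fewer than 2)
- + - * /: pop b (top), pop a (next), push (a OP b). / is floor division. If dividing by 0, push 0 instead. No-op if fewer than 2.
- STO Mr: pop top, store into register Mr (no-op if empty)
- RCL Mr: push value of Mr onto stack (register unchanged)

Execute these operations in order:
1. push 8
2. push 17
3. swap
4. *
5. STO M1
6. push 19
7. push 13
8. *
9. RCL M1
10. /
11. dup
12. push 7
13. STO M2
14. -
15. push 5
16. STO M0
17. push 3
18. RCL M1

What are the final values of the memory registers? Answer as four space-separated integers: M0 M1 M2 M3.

Answer: 5 136 7 0

Derivation:
After op 1 (push 8): stack=[8] mem=[0,0,0,0]
After op 2 (push 17): stack=[8,17] mem=[0,0,0,0]
After op 3 (swap): stack=[17,8] mem=[0,0,0,0]
After op 4 (*): stack=[136] mem=[0,0,0,0]
After op 5 (STO M1): stack=[empty] mem=[0,136,0,0]
After op 6 (push 19): stack=[19] mem=[0,136,0,0]
After op 7 (push 13): stack=[19,13] mem=[0,136,0,0]
After op 8 (*): stack=[247] mem=[0,136,0,0]
After op 9 (RCL M1): stack=[247,136] mem=[0,136,0,0]
After op 10 (/): stack=[1] mem=[0,136,0,0]
After op 11 (dup): stack=[1,1] mem=[0,136,0,0]
After op 12 (push 7): stack=[1,1,7] mem=[0,136,0,0]
After op 13 (STO M2): stack=[1,1] mem=[0,136,7,0]
After op 14 (-): stack=[0] mem=[0,136,7,0]
After op 15 (push 5): stack=[0,5] mem=[0,136,7,0]
After op 16 (STO M0): stack=[0] mem=[5,136,7,0]
After op 17 (push 3): stack=[0,3] mem=[5,136,7,0]
After op 18 (RCL M1): stack=[0,3,136] mem=[5,136,7,0]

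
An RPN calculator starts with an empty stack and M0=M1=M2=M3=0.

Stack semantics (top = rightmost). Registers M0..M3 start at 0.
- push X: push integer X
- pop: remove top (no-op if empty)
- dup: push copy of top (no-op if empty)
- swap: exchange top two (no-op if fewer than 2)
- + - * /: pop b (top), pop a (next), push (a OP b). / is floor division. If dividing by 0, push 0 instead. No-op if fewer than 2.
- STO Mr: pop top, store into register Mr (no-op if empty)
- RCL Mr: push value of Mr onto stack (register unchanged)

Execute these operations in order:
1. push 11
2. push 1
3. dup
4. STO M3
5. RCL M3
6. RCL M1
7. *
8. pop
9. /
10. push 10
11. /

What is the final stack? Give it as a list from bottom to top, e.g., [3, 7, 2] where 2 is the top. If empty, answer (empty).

After op 1 (push 11): stack=[11] mem=[0,0,0,0]
After op 2 (push 1): stack=[11,1] mem=[0,0,0,0]
After op 3 (dup): stack=[11,1,1] mem=[0,0,0,0]
After op 4 (STO M3): stack=[11,1] mem=[0,0,0,1]
After op 5 (RCL M3): stack=[11,1,1] mem=[0,0,0,1]
After op 6 (RCL M1): stack=[11,1,1,0] mem=[0,0,0,1]
After op 7 (*): stack=[11,1,0] mem=[0,0,0,1]
After op 8 (pop): stack=[11,1] mem=[0,0,0,1]
After op 9 (/): stack=[11] mem=[0,0,0,1]
After op 10 (push 10): stack=[11,10] mem=[0,0,0,1]
After op 11 (/): stack=[1] mem=[0,0,0,1]

Answer: [1]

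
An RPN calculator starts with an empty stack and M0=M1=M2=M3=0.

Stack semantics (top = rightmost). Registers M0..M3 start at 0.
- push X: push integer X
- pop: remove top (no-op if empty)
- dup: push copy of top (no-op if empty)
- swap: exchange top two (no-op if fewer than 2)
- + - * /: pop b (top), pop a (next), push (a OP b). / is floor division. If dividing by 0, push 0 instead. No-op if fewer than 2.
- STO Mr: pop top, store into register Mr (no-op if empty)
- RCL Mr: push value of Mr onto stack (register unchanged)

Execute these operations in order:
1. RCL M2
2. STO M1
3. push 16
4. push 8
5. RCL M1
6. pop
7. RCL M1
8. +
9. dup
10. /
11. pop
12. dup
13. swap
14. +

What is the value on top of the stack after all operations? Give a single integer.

After op 1 (RCL M2): stack=[0] mem=[0,0,0,0]
After op 2 (STO M1): stack=[empty] mem=[0,0,0,0]
After op 3 (push 16): stack=[16] mem=[0,0,0,0]
After op 4 (push 8): stack=[16,8] mem=[0,0,0,0]
After op 5 (RCL M1): stack=[16,8,0] mem=[0,0,0,0]
After op 6 (pop): stack=[16,8] mem=[0,0,0,0]
After op 7 (RCL M1): stack=[16,8,0] mem=[0,0,0,0]
After op 8 (+): stack=[16,8] mem=[0,0,0,0]
After op 9 (dup): stack=[16,8,8] mem=[0,0,0,0]
After op 10 (/): stack=[16,1] mem=[0,0,0,0]
After op 11 (pop): stack=[16] mem=[0,0,0,0]
After op 12 (dup): stack=[16,16] mem=[0,0,0,0]
After op 13 (swap): stack=[16,16] mem=[0,0,0,0]
After op 14 (+): stack=[32] mem=[0,0,0,0]

Answer: 32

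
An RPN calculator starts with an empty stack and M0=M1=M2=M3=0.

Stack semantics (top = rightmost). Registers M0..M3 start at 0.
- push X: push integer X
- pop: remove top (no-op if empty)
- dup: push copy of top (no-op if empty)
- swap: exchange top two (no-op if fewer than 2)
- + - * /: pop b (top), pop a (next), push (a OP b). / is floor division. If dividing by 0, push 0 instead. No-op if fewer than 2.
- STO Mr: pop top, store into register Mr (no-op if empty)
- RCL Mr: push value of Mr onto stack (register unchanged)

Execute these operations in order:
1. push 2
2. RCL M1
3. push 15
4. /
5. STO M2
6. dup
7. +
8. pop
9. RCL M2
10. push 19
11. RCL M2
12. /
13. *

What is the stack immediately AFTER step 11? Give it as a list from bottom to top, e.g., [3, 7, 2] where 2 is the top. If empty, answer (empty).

After op 1 (push 2): stack=[2] mem=[0,0,0,0]
After op 2 (RCL M1): stack=[2,0] mem=[0,0,0,0]
After op 3 (push 15): stack=[2,0,15] mem=[0,0,0,0]
After op 4 (/): stack=[2,0] mem=[0,0,0,0]
After op 5 (STO M2): stack=[2] mem=[0,0,0,0]
After op 6 (dup): stack=[2,2] mem=[0,0,0,0]
After op 7 (+): stack=[4] mem=[0,0,0,0]
After op 8 (pop): stack=[empty] mem=[0,0,0,0]
After op 9 (RCL M2): stack=[0] mem=[0,0,0,0]
After op 10 (push 19): stack=[0,19] mem=[0,0,0,0]
After op 11 (RCL M2): stack=[0,19,0] mem=[0,0,0,0]

[0, 19, 0]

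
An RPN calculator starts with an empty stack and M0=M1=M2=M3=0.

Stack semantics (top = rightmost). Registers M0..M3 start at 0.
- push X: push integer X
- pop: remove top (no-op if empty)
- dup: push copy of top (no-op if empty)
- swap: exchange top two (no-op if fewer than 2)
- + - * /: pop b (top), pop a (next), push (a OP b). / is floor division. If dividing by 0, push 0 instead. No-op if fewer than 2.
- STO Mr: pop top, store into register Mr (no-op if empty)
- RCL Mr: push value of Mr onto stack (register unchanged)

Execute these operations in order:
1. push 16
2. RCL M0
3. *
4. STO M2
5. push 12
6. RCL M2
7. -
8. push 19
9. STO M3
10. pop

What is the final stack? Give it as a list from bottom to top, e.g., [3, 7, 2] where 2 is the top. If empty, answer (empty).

After op 1 (push 16): stack=[16] mem=[0,0,0,0]
After op 2 (RCL M0): stack=[16,0] mem=[0,0,0,0]
After op 3 (*): stack=[0] mem=[0,0,0,0]
After op 4 (STO M2): stack=[empty] mem=[0,0,0,0]
After op 5 (push 12): stack=[12] mem=[0,0,0,0]
After op 6 (RCL M2): stack=[12,0] mem=[0,0,0,0]
After op 7 (-): stack=[12] mem=[0,0,0,0]
After op 8 (push 19): stack=[12,19] mem=[0,0,0,0]
After op 9 (STO M3): stack=[12] mem=[0,0,0,19]
After op 10 (pop): stack=[empty] mem=[0,0,0,19]

Answer: (empty)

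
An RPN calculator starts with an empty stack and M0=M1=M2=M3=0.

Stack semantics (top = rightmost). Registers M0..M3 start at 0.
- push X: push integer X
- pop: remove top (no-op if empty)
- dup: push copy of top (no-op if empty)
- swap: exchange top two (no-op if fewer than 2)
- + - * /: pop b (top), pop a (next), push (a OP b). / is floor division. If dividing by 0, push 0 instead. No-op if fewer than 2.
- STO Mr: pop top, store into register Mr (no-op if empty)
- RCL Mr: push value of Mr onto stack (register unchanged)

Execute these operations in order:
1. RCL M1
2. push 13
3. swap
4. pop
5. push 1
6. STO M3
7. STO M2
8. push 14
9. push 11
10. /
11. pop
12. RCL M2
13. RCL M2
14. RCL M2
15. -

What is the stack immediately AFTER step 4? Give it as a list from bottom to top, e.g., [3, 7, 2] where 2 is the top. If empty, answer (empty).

After op 1 (RCL M1): stack=[0] mem=[0,0,0,0]
After op 2 (push 13): stack=[0,13] mem=[0,0,0,0]
After op 3 (swap): stack=[13,0] mem=[0,0,0,0]
After op 4 (pop): stack=[13] mem=[0,0,0,0]

[13]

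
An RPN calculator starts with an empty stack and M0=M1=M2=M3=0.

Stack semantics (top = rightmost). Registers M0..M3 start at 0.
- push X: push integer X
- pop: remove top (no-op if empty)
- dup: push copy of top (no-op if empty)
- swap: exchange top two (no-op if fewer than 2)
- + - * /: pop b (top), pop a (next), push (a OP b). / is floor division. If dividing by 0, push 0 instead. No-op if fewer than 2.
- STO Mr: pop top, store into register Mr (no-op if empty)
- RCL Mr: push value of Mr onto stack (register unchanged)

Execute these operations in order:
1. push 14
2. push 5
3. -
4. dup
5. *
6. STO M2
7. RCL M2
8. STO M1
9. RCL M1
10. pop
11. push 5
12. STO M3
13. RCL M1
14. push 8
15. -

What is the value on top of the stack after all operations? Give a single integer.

After op 1 (push 14): stack=[14] mem=[0,0,0,0]
After op 2 (push 5): stack=[14,5] mem=[0,0,0,0]
After op 3 (-): stack=[9] mem=[0,0,0,0]
After op 4 (dup): stack=[9,9] mem=[0,0,0,0]
After op 5 (*): stack=[81] mem=[0,0,0,0]
After op 6 (STO M2): stack=[empty] mem=[0,0,81,0]
After op 7 (RCL M2): stack=[81] mem=[0,0,81,0]
After op 8 (STO M1): stack=[empty] mem=[0,81,81,0]
After op 9 (RCL M1): stack=[81] mem=[0,81,81,0]
After op 10 (pop): stack=[empty] mem=[0,81,81,0]
After op 11 (push 5): stack=[5] mem=[0,81,81,0]
After op 12 (STO M3): stack=[empty] mem=[0,81,81,5]
After op 13 (RCL M1): stack=[81] mem=[0,81,81,5]
After op 14 (push 8): stack=[81,8] mem=[0,81,81,5]
After op 15 (-): stack=[73] mem=[0,81,81,5]

Answer: 73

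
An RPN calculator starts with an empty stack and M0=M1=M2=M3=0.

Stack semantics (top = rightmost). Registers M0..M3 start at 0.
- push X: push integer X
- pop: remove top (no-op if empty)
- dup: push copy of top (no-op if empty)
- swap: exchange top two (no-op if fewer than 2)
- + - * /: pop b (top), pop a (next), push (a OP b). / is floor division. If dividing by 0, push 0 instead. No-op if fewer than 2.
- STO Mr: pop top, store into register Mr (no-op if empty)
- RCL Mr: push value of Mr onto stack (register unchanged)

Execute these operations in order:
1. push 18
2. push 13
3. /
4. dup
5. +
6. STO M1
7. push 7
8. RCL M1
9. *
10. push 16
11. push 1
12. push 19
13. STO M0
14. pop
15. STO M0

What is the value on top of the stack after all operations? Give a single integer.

After op 1 (push 18): stack=[18] mem=[0,0,0,0]
After op 2 (push 13): stack=[18,13] mem=[0,0,0,0]
After op 3 (/): stack=[1] mem=[0,0,0,0]
After op 4 (dup): stack=[1,1] mem=[0,0,0,0]
After op 5 (+): stack=[2] mem=[0,0,0,0]
After op 6 (STO M1): stack=[empty] mem=[0,2,0,0]
After op 7 (push 7): stack=[7] mem=[0,2,0,0]
After op 8 (RCL M1): stack=[7,2] mem=[0,2,0,0]
After op 9 (*): stack=[14] mem=[0,2,0,0]
After op 10 (push 16): stack=[14,16] mem=[0,2,0,0]
After op 11 (push 1): stack=[14,16,1] mem=[0,2,0,0]
After op 12 (push 19): stack=[14,16,1,19] mem=[0,2,0,0]
After op 13 (STO M0): stack=[14,16,1] mem=[19,2,0,0]
After op 14 (pop): stack=[14,16] mem=[19,2,0,0]
After op 15 (STO M0): stack=[14] mem=[16,2,0,0]

Answer: 14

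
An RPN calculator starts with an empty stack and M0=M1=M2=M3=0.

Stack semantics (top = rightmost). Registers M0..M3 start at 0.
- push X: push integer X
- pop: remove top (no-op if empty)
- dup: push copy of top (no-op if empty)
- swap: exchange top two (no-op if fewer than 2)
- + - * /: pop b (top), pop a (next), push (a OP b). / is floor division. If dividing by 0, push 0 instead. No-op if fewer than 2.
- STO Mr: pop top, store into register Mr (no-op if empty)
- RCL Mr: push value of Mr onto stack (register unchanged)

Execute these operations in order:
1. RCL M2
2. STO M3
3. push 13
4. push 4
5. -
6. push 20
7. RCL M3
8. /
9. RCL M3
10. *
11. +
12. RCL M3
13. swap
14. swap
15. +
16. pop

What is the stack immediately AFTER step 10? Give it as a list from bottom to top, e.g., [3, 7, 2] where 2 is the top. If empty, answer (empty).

After op 1 (RCL M2): stack=[0] mem=[0,0,0,0]
After op 2 (STO M3): stack=[empty] mem=[0,0,0,0]
After op 3 (push 13): stack=[13] mem=[0,0,0,0]
After op 4 (push 4): stack=[13,4] mem=[0,0,0,0]
After op 5 (-): stack=[9] mem=[0,0,0,0]
After op 6 (push 20): stack=[9,20] mem=[0,0,0,0]
After op 7 (RCL M3): stack=[9,20,0] mem=[0,0,0,0]
After op 8 (/): stack=[9,0] mem=[0,0,0,0]
After op 9 (RCL M3): stack=[9,0,0] mem=[0,0,0,0]
After op 10 (*): stack=[9,0] mem=[0,0,0,0]

[9, 0]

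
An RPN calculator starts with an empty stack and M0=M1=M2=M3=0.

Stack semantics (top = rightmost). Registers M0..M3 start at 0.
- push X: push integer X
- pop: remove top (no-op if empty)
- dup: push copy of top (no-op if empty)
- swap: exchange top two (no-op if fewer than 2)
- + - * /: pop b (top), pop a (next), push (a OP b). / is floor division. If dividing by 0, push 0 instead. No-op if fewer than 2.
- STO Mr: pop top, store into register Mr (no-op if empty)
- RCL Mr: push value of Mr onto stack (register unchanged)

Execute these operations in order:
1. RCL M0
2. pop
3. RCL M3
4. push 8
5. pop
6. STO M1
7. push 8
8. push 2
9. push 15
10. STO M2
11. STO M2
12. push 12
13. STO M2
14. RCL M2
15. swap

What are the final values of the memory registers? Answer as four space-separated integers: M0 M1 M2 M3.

After op 1 (RCL M0): stack=[0] mem=[0,0,0,0]
After op 2 (pop): stack=[empty] mem=[0,0,0,0]
After op 3 (RCL M3): stack=[0] mem=[0,0,0,0]
After op 4 (push 8): stack=[0,8] mem=[0,0,0,0]
After op 5 (pop): stack=[0] mem=[0,0,0,0]
After op 6 (STO M1): stack=[empty] mem=[0,0,0,0]
After op 7 (push 8): stack=[8] mem=[0,0,0,0]
After op 8 (push 2): stack=[8,2] mem=[0,0,0,0]
After op 9 (push 15): stack=[8,2,15] mem=[0,0,0,0]
After op 10 (STO M2): stack=[8,2] mem=[0,0,15,0]
After op 11 (STO M2): stack=[8] mem=[0,0,2,0]
After op 12 (push 12): stack=[8,12] mem=[0,0,2,0]
After op 13 (STO M2): stack=[8] mem=[0,0,12,0]
After op 14 (RCL M2): stack=[8,12] mem=[0,0,12,0]
After op 15 (swap): stack=[12,8] mem=[0,0,12,0]

Answer: 0 0 12 0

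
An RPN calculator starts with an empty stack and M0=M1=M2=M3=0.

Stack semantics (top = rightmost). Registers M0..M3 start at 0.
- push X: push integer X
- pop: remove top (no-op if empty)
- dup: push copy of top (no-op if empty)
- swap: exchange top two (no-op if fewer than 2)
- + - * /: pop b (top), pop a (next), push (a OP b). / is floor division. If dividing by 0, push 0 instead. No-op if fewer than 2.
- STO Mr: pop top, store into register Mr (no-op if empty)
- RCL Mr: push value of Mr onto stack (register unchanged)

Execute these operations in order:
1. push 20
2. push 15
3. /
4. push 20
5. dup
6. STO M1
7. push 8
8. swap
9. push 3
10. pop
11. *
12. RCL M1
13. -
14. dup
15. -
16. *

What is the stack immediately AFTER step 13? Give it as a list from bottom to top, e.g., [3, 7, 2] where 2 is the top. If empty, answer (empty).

After op 1 (push 20): stack=[20] mem=[0,0,0,0]
After op 2 (push 15): stack=[20,15] mem=[0,0,0,0]
After op 3 (/): stack=[1] mem=[0,0,0,0]
After op 4 (push 20): stack=[1,20] mem=[0,0,0,0]
After op 5 (dup): stack=[1,20,20] mem=[0,0,0,0]
After op 6 (STO M1): stack=[1,20] mem=[0,20,0,0]
After op 7 (push 8): stack=[1,20,8] mem=[0,20,0,0]
After op 8 (swap): stack=[1,8,20] mem=[0,20,0,0]
After op 9 (push 3): stack=[1,8,20,3] mem=[0,20,0,0]
After op 10 (pop): stack=[1,8,20] mem=[0,20,0,0]
After op 11 (*): stack=[1,160] mem=[0,20,0,0]
After op 12 (RCL M1): stack=[1,160,20] mem=[0,20,0,0]
After op 13 (-): stack=[1,140] mem=[0,20,0,0]

[1, 140]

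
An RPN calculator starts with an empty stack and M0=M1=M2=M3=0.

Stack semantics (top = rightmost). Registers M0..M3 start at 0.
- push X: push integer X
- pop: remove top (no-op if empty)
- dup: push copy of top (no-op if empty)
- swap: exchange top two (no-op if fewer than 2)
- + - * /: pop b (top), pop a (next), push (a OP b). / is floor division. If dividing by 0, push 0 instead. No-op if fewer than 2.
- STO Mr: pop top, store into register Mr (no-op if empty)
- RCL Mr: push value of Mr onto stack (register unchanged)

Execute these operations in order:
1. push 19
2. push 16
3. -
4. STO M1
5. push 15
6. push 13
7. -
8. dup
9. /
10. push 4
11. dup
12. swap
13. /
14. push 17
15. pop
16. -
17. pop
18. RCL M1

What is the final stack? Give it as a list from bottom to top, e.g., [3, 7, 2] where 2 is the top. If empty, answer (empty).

After op 1 (push 19): stack=[19] mem=[0,0,0,0]
After op 2 (push 16): stack=[19,16] mem=[0,0,0,0]
After op 3 (-): stack=[3] mem=[0,0,0,0]
After op 4 (STO M1): stack=[empty] mem=[0,3,0,0]
After op 5 (push 15): stack=[15] mem=[0,3,0,0]
After op 6 (push 13): stack=[15,13] mem=[0,3,0,0]
After op 7 (-): stack=[2] mem=[0,3,0,0]
After op 8 (dup): stack=[2,2] mem=[0,3,0,0]
After op 9 (/): stack=[1] mem=[0,3,0,0]
After op 10 (push 4): stack=[1,4] mem=[0,3,0,0]
After op 11 (dup): stack=[1,4,4] mem=[0,3,0,0]
After op 12 (swap): stack=[1,4,4] mem=[0,3,0,0]
After op 13 (/): stack=[1,1] mem=[0,3,0,0]
After op 14 (push 17): stack=[1,1,17] mem=[0,3,0,0]
After op 15 (pop): stack=[1,1] mem=[0,3,0,0]
After op 16 (-): stack=[0] mem=[0,3,0,0]
After op 17 (pop): stack=[empty] mem=[0,3,0,0]
After op 18 (RCL M1): stack=[3] mem=[0,3,0,0]

Answer: [3]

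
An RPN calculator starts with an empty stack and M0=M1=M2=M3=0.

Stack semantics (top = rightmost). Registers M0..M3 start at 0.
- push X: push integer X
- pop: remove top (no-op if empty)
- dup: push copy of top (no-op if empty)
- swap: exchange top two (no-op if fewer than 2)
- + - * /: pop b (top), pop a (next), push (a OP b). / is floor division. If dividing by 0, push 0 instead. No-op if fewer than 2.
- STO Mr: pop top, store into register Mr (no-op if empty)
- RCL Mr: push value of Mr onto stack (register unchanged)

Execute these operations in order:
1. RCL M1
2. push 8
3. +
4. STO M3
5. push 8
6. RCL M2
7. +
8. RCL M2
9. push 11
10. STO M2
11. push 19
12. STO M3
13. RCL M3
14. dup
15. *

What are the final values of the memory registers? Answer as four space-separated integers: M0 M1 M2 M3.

After op 1 (RCL M1): stack=[0] mem=[0,0,0,0]
After op 2 (push 8): stack=[0,8] mem=[0,0,0,0]
After op 3 (+): stack=[8] mem=[0,0,0,0]
After op 4 (STO M3): stack=[empty] mem=[0,0,0,8]
After op 5 (push 8): stack=[8] mem=[0,0,0,8]
After op 6 (RCL M2): stack=[8,0] mem=[0,0,0,8]
After op 7 (+): stack=[8] mem=[0,0,0,8]
After op 8 (RCL M2): stack=[8,0] mem=[0,0,0,8]
After op 9 (push 11): stack=[8,0,11] mem=[0,0,0,8]
After op 10 (STO M2): stack=[8,0] mem=[0,0,11,8]
After op 11 (push 19): stack=[8,0,19] mem=[0,0,11,8]
After op 12 (STO M3): stack=[8,0] mem=[0,0,11,19]
After op 13 (RCL M3): stack=[8,0,19] mem=[0,0,11,19]
After op 14 (dup): stack=[8,0,19,19] mem=[0,0,11,19]
After op 15 (*): stack=[8,0,361] mem=[0,0,11,19]

Answer: 0 0 11 19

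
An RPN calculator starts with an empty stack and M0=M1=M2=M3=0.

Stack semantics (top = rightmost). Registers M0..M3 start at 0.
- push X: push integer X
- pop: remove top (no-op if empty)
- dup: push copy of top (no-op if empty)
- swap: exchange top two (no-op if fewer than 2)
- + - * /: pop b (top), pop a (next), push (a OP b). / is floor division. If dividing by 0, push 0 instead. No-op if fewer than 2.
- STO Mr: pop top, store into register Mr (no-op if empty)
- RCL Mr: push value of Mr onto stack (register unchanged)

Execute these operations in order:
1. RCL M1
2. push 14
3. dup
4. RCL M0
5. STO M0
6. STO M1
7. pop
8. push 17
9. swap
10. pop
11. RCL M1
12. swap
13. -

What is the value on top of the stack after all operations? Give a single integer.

After op 1 (RCL M1): stack=[0] mem=[0,0,0,0]
After op 2 (push 14): stack=[0,14] mem=[0,0,0,0]
After op 3 (dup): stack=[0,14,14] mem=[0,0,0,0]
After op 4 (RCL M0): stack=[0,14,14,0] mem=[0,0,0,0]
After op 5 (STO M0): stack=[0,14,14] mem=[0,0,0,0]
After op 6 (STO M1): stack=[0,14] mem=[0,14,0,0]
After op 7 (pop): stack=[0] mem=[0,14,0,0]
After op 8 (push 17): stack=[0,17] mem=[0,14,0,0]
After op 9 (swap): stack=[17,0] mem=[0,14,0,0]
After op 10 (pop): stack=[17] mem=[0,14,0,0]
After op 11 (RCL M1): stack=[17,14] mem=[0,14,0,0]
After op 12 (swap): stack=[14,17] mem=[0,14,0,0]
After op 13 (-): stack=[-3] mem=[0,14,0,0]

Answer: -3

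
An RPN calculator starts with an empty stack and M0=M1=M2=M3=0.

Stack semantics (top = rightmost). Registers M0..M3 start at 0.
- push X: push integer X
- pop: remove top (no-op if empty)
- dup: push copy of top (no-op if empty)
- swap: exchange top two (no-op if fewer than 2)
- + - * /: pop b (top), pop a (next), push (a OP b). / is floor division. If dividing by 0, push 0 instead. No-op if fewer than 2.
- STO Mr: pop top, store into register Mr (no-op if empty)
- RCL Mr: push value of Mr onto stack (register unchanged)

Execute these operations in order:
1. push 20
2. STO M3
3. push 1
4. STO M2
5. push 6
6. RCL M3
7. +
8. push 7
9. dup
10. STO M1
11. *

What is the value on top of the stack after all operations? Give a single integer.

After op 1 (push 20): stack=[20] mem=[0,0,0,0]
After op 2 (STO M3): stack=[empty] mem=[0,0,0,20]
After op 3 (push 1): stack=[1] mem=[0,0,0,20]
After op 4 (STO M2): stack=[empty] mem=[0,0,1,20]
After op 5 (push 6): stack=[6] mem=[0,0,1,20]
After op 6 (RCL M3): stack=[6,20] mem=[0,0,1,20]
After op 7 (+): stack=[26] mem=[0,0,1,20]
After op 8 (push 7): stack=[26,7] mem=[0,0,1,20]
After op 9 (dup): stack=[26,7,7] mem=[0,0,1,20]
After op 10 (STO M1): stack=[26,7] mem=[0,7,1,20]
After op 11 (*): stack=[182] mem=[0,7,1,20]

Answer: 182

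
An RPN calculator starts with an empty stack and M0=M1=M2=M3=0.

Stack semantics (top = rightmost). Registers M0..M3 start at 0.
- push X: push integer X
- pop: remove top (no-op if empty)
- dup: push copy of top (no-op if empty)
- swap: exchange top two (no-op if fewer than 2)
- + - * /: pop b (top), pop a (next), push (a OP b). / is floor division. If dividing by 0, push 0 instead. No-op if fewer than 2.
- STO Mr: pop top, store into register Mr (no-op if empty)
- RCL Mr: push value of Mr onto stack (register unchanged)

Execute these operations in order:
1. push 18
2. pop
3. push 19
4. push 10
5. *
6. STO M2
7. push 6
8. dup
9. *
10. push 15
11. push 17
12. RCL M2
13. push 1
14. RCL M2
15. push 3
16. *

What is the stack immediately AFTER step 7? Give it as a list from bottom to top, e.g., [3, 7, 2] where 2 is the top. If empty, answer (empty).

After op 1 (push 18): stack=[18] mem=[0,0,0,0]
After op 2 (pop): stack=[empty] mem=[0,0,0,0]
After op 3 (push 19): stack=[19] mem=[0,0,0,0]
After op 4 (push 10): stack=[19,10] mem=[0,0,0,0]
After op 5 (*): stack=[190] mem=[0,0,0,0]
After op 6 (STO M2): stack=[empty] mem=[0,0,190,0]
After op 7 (push 6): stack=[6] mem=[0,0,190,0]

[6]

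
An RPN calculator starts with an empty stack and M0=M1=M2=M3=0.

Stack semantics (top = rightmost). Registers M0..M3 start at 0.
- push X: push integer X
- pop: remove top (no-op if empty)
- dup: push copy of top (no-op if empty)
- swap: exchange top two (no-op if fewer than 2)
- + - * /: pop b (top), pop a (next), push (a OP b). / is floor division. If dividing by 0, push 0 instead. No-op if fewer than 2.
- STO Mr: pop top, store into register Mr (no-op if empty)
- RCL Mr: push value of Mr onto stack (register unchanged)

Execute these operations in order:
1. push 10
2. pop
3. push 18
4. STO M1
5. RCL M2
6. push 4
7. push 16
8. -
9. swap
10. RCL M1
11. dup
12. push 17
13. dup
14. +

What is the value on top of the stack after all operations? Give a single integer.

Answer: 34

Derivation:
After op 1 (push 10): stack=[10] mem=[0,0,0,0]
After op 2 (pop): stack=[empty] mem=[0,0,0,0]
After op 3 (push 18): stack=[18] mem=[0,0,0,0]
After op 4 (STO M1): stack=[empty] mem=[0,18,0,0]
After op 5 (RCL M2): stack=[0] mem=[0,18,0,0]
After op 6 (push 4): stack=[0,4] mem=[0,18,0,0]
After op 7 (push 16): stack=[0,4,16] mem=[0,18,0,0]
After op 8 (-): stack=[0,-12] mem=[0,18,0,0]
After op 9 (swap): stack=[-12,0] mem=[0,18,0,0]
After op 10 (RCL M1): stack=[-12,0,18] mem=[0,18,0,0]
After op 11 (dup): stack=[-12,0,18,18] mem=[0,18,0,0]
After op 12 (push 17): stack=[-12,0,18,18,17] mem=[0,18,0,0]
After op 13 (dup): stack=[-12,0,18,18,17,17] mem=[0,18,0,0]
After op 14 (+): stack=[-12,0,18,18,34] mem=[0,18,0,0]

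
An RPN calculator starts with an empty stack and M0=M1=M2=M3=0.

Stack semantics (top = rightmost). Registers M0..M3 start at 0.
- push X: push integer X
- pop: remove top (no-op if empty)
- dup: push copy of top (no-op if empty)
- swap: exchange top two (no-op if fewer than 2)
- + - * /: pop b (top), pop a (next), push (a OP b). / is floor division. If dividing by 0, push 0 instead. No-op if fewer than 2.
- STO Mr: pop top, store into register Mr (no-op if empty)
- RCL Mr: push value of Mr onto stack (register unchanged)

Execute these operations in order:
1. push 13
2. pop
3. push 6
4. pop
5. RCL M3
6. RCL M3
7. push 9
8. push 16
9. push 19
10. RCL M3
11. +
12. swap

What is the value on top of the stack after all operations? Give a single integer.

After op 1 (push 13): stack=[13] mem=[0,0,0,0]
After op 2 (pop): stack=[empty] mem=[0,0,0,0]
After op 3 (push 6): stack=[6] mem=[0,0,0,0]
After op 4 (pop): stack=[empty] mem=[0,0,0,0]
After op 5 (RCL M3): stack=[0] mem=[0,0,0,0]
After op 6 (RCL M3): stack=[0,0] mem=[0,0,0,0]
After op 7 (push 9): stack=[0,0,9] mem=[0,0,0,0]
After op 8 (push 16): stack=[0,0,9,16] mem=[0,0,0,0]
After op 9 (push 19): stack=[0,0,9,16,19] mem=[0,0,0,0]
After op 10 (RCL M3): stack=[0,0,9,16,19,0] mem=[0,0,0,0]
After op 11 (+): stack=[0,0,9,16,19] mem=[0,0,0,0]
After op 12 (swap): stack=[0,0,9,19,16] mem=[0,0,0,0]

Answer: 16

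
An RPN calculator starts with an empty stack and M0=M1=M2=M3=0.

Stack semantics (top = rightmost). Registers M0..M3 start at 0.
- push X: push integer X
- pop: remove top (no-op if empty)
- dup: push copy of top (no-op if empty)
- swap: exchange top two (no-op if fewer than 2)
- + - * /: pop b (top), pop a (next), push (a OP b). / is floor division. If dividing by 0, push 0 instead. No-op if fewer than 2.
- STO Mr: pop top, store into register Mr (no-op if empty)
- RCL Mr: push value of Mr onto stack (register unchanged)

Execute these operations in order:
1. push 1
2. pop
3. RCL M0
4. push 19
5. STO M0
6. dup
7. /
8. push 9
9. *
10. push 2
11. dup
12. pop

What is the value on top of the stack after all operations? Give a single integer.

Answer: 2

Derivation:
After op 1 (push 1): stack=[1] mem=[0,0,0,0]
After op 2 (pop): stack=[empty] mem=[0,0,0,0]
After op 3 (RCL M0): stack=[0] mem=[0,0,0,0]
After op 4 (push 19): stack=[0,19] mem=[0,0,0,0]
After op 5 (STO M0): stack=[0] mem=[19,0,0,0]
After op 6 (dup): stack=[0,0] mem=[19,0,0,0]
After op 7 (/): stack=[0] mem=[19,0,0,0]
After op 8 (push 9): stack=[0,9] mem=[19,0,0,0]
After op 9 (*): stack=[0] mem=[19,0,0,0]
After op 10 (push 2): stack=[0,2] mem=[19,0,0,0]
After op 11 (dup): stack=[0,2,2] mem=[19,0,0,0]
After op 12 (pop): stack=[0,2] mem=[19,0,0,0]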